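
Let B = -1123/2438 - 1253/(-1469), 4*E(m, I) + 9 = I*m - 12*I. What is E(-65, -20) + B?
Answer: 2744388795/7162844 ≈ 383.14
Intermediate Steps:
E(m, I) = -9/4 - 3*I + I*m/4 (E(m, I) = -9/4 + (I*m - 12*I)/4 = -9/4 + (-12*I + I*m)/4 = -9/4 + (-3*I + I*m/4) = -9/4 - 3*I + I*m/4)
B = 1405127/3581422 (B = -1123*1/2438 - 1253*(-1/1469) = -1123/2438 + 1253/1469 = 1405127/3581422 ≈ 0.39234)
E(-65, -20) + B = (-9/4 - 3*(-20) + (¼)*(-20)*(-65)) + 1405127/3581422 = (-9/4 + 60 + 325) + 1405127/3581422 = 1531/4 + 1405127/3581422 = 2744388795/7162844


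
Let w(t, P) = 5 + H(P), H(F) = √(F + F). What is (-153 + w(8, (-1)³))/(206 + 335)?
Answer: -148/541 + I*√2/541 ≈ -0.27357 + 0.0026141*I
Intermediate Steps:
H(F) = √2*√F (H(F) = √(2*F) = √2*√F)
w(t, P) = 5 + √2*√P
(-153 + w(8, (-1)³))/(206 + 335) = (-153 + (5 + √2*√((-1)³)))/(206 + 335) = (-153 + (5 + √2*√(-1)))/541 = (-153 + (5 + √2*I))*(1/541) = (-153 + (5 + I*√2))*(1/541) = (-148 + I*√2)*(1/541) = -148/541 + I*√2/541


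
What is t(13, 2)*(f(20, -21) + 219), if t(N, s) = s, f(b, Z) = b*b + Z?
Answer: 1196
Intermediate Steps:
f(b, Z) = Z + b² (f(b, Z) = b² + Z = Z + b²)
t(13, 2)*(f(20, -21) + 219) = 2*((-21 + 20²) + 219) = 2*((-21 + 400) + 219) = 2*(379 + 219) = 2*598 = 1196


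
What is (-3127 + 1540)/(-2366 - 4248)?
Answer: 1587/6614 ≈ 0.23995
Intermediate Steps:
(-3127 + 1540)/(-2366 - 4248) = -1587/(-6614) = -1587*(-1/6614) = 1587/6614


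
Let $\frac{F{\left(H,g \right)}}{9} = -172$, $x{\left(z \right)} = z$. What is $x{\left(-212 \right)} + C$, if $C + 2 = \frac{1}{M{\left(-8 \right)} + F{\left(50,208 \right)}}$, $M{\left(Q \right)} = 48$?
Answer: $- \frac{321001}{1500} \approx -214.0$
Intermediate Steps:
$F{\left(H,g \right)} = -1548$ ($F{\left(H,g \right)} = 9 \left(-172\right) = -1548$)
$C = - \frac{3001}{1500}$ ($C = -2 + \frac{1}{48 - 1548} = -2 + \frac{1}{-1500} = -2 - \frac{1}{1500} = - \frac{3001}{1500} \approx -2.0007$)
$x{\left(-212 \right)} + C = -212 - \frac{3001}{1500} = - \frac{321001}{1500}$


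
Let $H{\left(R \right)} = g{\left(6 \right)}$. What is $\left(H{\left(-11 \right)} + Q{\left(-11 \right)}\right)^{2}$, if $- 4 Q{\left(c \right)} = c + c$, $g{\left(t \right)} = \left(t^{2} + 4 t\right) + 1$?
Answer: $\frac{17689}{4} \approx 4422.3$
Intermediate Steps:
$g{\left(t \right)} = 1 + t^{2} + 4 t$
$H{\left(R \right)} = 61$ ($H{\left(R \right)} = 1 + 6^{2} + 4 \cdot 6 = 1 + 36 + 24 = 61$)
$Q{\left(c \right)} = - \frac{c}{2}$ ($Q{\left(c \right)} = - \frac{c + c}{4} = - \frac{2 c}{4} = - \frac{c}{2}$)
$\left(H{\left(-11 \right)} + Q{\left(-11 \right)}\right)^{2} = \left(61 - - \frac{11}{2}\right)^{2} = \left(61 + \frac{11}{2}\right)^{2} = \left(\frac{133}{2}\right)^{2} = \frac{17689}{4}$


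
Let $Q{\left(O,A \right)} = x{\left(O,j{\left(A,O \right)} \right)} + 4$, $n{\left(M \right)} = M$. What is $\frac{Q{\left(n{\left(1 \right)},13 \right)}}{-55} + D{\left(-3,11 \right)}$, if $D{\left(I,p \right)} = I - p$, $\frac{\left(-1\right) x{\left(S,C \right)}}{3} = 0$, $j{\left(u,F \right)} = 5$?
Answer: $- \frac{774}{55} \approx -14.073$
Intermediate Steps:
$x{\left(S,C \right)} = 0$ ($x{\left(S,C \right)} = \left(-3\right) 0 = 0$)
$Q{\left(O,A \right)} = 4$ ($Q{\left(O,A \right)} = 0 + 4 = 4$)
$\frac{Q{\left(n{\left(1 \right)},13 \right)}}{-55} + D{\left(-3,11 \right)} = \frac{4}{-55} - 14 = 4 \left(- \frac{1}{55}\right) - 14 = - \frac{4}{55} - 14 = - \frac{774}{55}$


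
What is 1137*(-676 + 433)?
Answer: -276291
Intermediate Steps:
1137*(-676 + 433) = 1137*(-243) = -276291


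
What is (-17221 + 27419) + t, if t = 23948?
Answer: 34146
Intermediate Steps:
(-17221 + 27419) + t = (-17221 + 27419) + 23948 = 10198 + 23948 = 34146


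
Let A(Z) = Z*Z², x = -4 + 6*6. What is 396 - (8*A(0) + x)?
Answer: 364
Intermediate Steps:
x = 32 (x = -4 + 36 = 32)
A(Z) = Z³
396 - (8*A(0) + x) = 396 - (8*0³ + 32) = 396 - (8*0 + 32) = 396 - (0 + 32) = 396 - 1*32 = 396 - 32 = 364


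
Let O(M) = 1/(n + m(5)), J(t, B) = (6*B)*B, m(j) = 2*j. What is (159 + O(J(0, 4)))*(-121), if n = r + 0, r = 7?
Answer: -327184/17 ≈ -19246.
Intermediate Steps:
n = 7 (n = 7 + 0 = 7)
J(t, B) = 6*B**2
O(M) = 1/17 (O(M) = 1/(7 + 2*5) = 1/(7 + 10) = 1/17)
(159 + O(J(0, 4)))*(-121) = (159 + 1/17)*(-121) = (2704/17)*(-121) = -327184/17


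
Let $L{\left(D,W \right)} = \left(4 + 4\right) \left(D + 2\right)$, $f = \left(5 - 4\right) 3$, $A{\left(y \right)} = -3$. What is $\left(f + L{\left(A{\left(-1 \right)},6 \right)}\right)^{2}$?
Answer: $25$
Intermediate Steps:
$f = 3$ ($f = 1 \cdot 3 = 3$)
$L{\left(D,W \right)} = 16 + 8 D$ ($L{\left(D,W \right)} = 8 \left(2 + D\right) = 16 + 8 D$)
$\left(f + L{\left(A{\left(-1 \right)},6 \right)}\right)^{2} = \left(3 + \left(16 + 8 \left(-3\right)\right)\right)^{2} = \left(3 + \left(16 - 24\right)\right)^{2} = \left(3 - 8\right)^{2} = \left(-5\right)^{2} = 25$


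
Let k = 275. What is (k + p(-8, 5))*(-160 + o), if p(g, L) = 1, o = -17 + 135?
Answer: -11592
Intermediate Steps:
o = 118
(k + p(-8, 5))*(-160 + o) = (275 + 1)*(-160 + 118) = 276*(-42) = -11592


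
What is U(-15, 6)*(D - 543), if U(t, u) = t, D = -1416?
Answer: 29385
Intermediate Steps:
U(-15, 6)*(D - 543) = -15*(-1416 - 543) = -15*(-1959) = 29385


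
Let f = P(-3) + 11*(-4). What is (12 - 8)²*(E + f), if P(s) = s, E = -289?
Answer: -5376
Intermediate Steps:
f = -47 (f = -3 + 11*(-4) = -3 - 44 = -47)
(12 - 8)²*(E + f) = (12 - 8)²*(-289 - 47) = 4²*(-336) = 16*(-336) = -5376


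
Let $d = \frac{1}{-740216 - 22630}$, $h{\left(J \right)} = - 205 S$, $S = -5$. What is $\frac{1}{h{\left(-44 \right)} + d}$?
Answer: $\frac{762846}{781917149} \approx 0.00097561$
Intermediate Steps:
$h{\left(J \right)} = 1025$ ($h{\left(J \right)} = \left(-205\right) \left(-5\right) = 1025$)
$d = - \frac{1}{762846}$ ($d = \frac{1}{-762846} = - \frac{1}{762846} \approx -1.3109 \cdot 10^{-6}$)
$\frac{1}{h{\left(-44 \right)} + d} = \frac{1}{1025 - \frac{1}{762846}} = \frac{1}{\frac{781917149}{762846}} = \frac{762846}{781917149}$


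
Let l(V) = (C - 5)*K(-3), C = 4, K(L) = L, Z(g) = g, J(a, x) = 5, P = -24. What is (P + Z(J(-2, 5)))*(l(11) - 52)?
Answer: 931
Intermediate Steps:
l(V) = 3 (l(V) = (4 - 5)*(-3) = -1*(-3) = 3)
(P + Z(J(-2, 5)))*(l(11) - 52) = (-24 + 5)*(3 - 52) = -19*(-49) = 931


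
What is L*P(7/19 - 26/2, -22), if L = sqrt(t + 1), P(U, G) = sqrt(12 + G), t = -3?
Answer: -2*sqrt(5) ≈ -4.4721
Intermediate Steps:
L = I*sqrt(2) (L = sqrt(-3 + 1) = sqrt(-2) = I*sqrt(2) ≈ 1.4142*I)
L*P(7/19 - 26/2, -22) = (I*sqrt(2))*sqrt(12 - 22) = (I*sqrt(2))*sqrt(-10) = (I*sqrt(2))*(I*sqrt(10)) = -2*sqrt(5)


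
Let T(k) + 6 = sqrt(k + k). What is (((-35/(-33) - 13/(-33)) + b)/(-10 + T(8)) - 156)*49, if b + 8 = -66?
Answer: -161651/22 ≈ -7347.8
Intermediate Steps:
T(k) = -6 + sqrt(2)*sqrt(k) (T(k) = -6 + sqrt(k + k) = -6 + sqrt(2*k) = -6 + sqrt(2)*sqrt(k))
b = -74 (b = -8 - 66 = -74)
(((-35/(-33) - 13/(-33)) + b)/(-10 + T(8)) - 156)*49 = (((-35/(-33) - 13/(-33)) - 74)/(-10 + (-6 + sqrt(2)*sqrt(8))) - 156)*49 = (((-35*(-1/33) - 13*(-1/33)) - 74)/(-10 + (-6 + sqrt(2)*(2*sqrt(2)))) - 156)*49 = (((35/33 + 13/33) - 74)/(-10 + (-6 + 4)) - 156)*49 = ((16/11 - 74)/(-10 - 2) - 156)*49 = (-798/11/(-12) - 156)*49 = (-798/11*(-1/12) - 156)*49 = (133/22 - 156)*49 = -3299/22*49 = -161651/22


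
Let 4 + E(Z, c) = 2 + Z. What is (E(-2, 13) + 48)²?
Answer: 1936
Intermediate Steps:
E(Z, c) = -2 + Z (E(Z, c) = -4 + (2 + Z) = -2 + Z)
(E(-2, 13) + 48)² = ((-2 - 2) + 48)² = (-4 + 48)² = 44² = 1936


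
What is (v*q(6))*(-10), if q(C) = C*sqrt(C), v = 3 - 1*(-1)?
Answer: -240*sqrt(6) ≈ -587.88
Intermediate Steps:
v = 4 (v = 3 + 1 = 4)
q(C) = C**(3/2)
(v*q(6))*(-10) = (4*6**(3/2))*(-10) = (4*(6*sqrt(6)))*(-10) = (24*sqrt(6))*(-10) = -240*sqrt(6)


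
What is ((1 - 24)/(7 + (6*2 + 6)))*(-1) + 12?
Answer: 323/25 ≈ 12.920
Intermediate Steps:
((1 - 24)/(7 + (6*2 + 6)))*(-1) + 12 = -23/(7 + (12 + 6))*(-1) + 12 = -23/(7 + 18)*(-1) + 12 = -23/25*(-1) + 12 = 23/25 + 12 = 323/25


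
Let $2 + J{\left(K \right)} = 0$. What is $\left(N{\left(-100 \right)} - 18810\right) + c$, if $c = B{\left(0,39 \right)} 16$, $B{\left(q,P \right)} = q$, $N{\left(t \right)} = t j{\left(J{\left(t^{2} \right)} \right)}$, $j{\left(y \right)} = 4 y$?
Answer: $-18010$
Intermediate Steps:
$J{\left(K \right)} = -2$ ($J{\left(K \right)} = -2 + 0 = -2$)
$N{\left(t \right)} = - 8 t$ ($N{\left(t \right)} = t 4 \left(-2\right) = t \left(-8\right) = - 8 t$)
$c = 0$ ($c = 0 \cdot 16 = 0$)
$\left(N{\left(-100 \right)} - 18810\right) + c = \left(\left(-8\right) \left(-100\right) - 18810\right) + 0 = \left(800 - 18810\right) + 0 = -18010 + 0 = -18010$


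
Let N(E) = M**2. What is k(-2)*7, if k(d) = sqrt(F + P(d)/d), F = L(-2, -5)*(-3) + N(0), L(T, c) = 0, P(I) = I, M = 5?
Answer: 7*sqrt(26) ≈ 35.693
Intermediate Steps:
N(E) = 25 (N(E) = 5**2 = 25)
F = 25 (F = 0*(-3) + 25 = 0 + 25 = 25)
k(d) = sqrt(26) (k(d) = sqrt(25 + d/d) = sqrt(25 + 1) = sqrt(26))
k(-2)*7 = sqrt(26)*7 = 7*sqrt(26)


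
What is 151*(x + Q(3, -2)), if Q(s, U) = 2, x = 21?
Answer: 3473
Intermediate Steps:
151*(x + Q(3, -2)) = 151*(21 + 2) = 151*23 = 3473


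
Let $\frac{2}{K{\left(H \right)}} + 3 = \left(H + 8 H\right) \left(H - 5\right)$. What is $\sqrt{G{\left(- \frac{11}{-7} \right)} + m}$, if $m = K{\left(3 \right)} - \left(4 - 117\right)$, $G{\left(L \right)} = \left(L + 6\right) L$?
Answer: $\frac{\sqrt{19878294}}{399} \approx 11.174$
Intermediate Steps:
$K{\left(H \right)} = \frac{2}{-3 + 9 H \left(-5 + H\right)}$ ($K{\left(H \right)} = \frac{2}{-3 + \left(H + 8 H\right) \left(H - 5\right)} = \frac{2}{-3 + 9 H \left(-5 + H\right)}$)
$G{\left(L \right)} = L \left(6 + L\right)$ ($G{\left(L \right)} = \left(6 + L\right) L = L \left(6 + L\right)$)
$m = \frac{6439}{57}$ ($m = \frac{2}{3 \left(-1 - 45 + 3 \cdot 3^{2}\right)} - \left(4 - 117\right) = \frac{2}{3 \left(-1 - 45 + 3 \cdot 9\right)} - \left(4 - 117\right) = \frac{2}{3 \left(-1 - 45 + 27\right)} - -113 = \frac{2}{3 \left(-19\right)} + 113 = \frac{2}{3} \left(- \frac{1}{19}\right) + 113 = - \frac{2}{57} + 113 = \frac{6439}{57} \approx 112.96$)
$\sqrt{G{\left(- \frac{11}{-7} \right)} + m} = \sqrt{- \frac{11}{-7} \left(6 - \frac{11}{-7}\right) + \frac{6439}{57}} = \sqrt{\left(-11\right) \left(- \frac{1}{7}\right) \left(6 - - \frac{11}{7}\right) + \frac{6439}{57}} = \sqrt{\frac{11 \left(6 + \frac{11}{7}\right)}{7} + \frac{6439}{57}} = \sqrt{\frac{11}{7} \cdot \frac{53}{7} + \frac{6439}{57}} = \sqrt{\frac{583}{49} + \frac{6439}{57}} = \sqrt{\frac{348742}{2793}} = \frac{\sqrt{19878294}}{399}$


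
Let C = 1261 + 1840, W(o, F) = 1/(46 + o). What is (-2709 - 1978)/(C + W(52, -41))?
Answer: -459326/303899 ≈ -1.5114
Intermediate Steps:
C = 3101
(-2709 - 1978)/(C + W(52, -41)) = (-2709 - 1978)/(3101 + 1/(46 + 52)) = -4687/(3101 + 1/98) = -4687/303899/98 = -4687*98/303899 = -459326/303899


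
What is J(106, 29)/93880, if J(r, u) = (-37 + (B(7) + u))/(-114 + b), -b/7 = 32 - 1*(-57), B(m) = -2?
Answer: 1/6918956 ≈ 1.4453e-7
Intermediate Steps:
b = -623 (b = -7*(32 - 1*(-57)) = -7*(32 + 57) = -7*89 = -623)
J(r, u) = 39/737 - u/737 (J(r, u) = (-37 + (-2 + u))/(-114 - 623) = (-39 + u)/(-737) = (-39 + u)*(-1/737) = 39/737 - u/737)
J(106, 29)/93880 = (39/737 - 1/737*29)/93880 = (39/737 - 29/737)*(1/93880) = (10/737)*(1/93880) = 1/6918956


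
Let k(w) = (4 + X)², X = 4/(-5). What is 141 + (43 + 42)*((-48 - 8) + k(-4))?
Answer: -18743/5 ≈ -3748.6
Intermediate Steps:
X = -⅘ (X = 4*(-⅕) = -⅘ ≈ -0.80000)
k(w) = 256/25 (k(w) = (4 - ⅘)² = (16/5)² = 256/25)
141 + (43 + 42)*((-48 - 8) + k(-4)) = 141 + (43 + 42)*((-48 - 8) + 256/25) = 141 + 85*(-56 + 256/25) = 141 + 85*(-1144/25) = 141 - 19448/5 = -18743/5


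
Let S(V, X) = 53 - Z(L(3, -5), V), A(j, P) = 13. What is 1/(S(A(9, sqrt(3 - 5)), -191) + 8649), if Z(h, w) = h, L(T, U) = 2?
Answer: 1/8700 ≈ 0.00011494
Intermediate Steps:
S(V, X) = 51 (S(V, X) = 53 - 1*2 = 53 - 2 = 51)
1/(S(A(9, sqrt(3 - 5)), -191) + 8649) = 1/(51 + 8649) = 1/8700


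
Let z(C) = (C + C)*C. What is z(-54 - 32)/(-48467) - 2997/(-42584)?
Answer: -484646929/2063918728 ≈ -0.23482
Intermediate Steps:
z(C) = 2*C² (z(C) = (2*C)*C = 2*C²)
z(-54 - 32)/(-48467) - 2997/(-42584) = (2*(-54 - 32)²)/(-48467) - 2997/(-42584) = (2*(-86)²)*(-1/48467) - 2997*(-1/42584) = (2*7396)*(-1/48467) + 2997/42584 = 14792*(-1/48467) + 2997/42584 = -14792/48467 + 2997/42584 = -484646929/2063918728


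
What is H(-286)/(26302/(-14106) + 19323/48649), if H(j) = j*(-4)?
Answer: -49066359771/62937235 ≈ -779.61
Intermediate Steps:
H(j) = -4*j
H(-286)/(26302/(-14106) + 19323/48649) = (-4*(-286))/(26302/(-14106) + 19323/48649) = 1144/(26302*(-1/14106) + 19323*(1/48649)) = 1144/(-13151/7053 + 19323/48649) = 1144/(-503497880/343121397) = 1144*(-343121397/503497880) = -49066359771/62937235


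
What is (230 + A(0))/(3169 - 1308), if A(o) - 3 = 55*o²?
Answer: 233/1861 ≈ 0.12520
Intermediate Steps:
A(o) = 3 + 55*o²
(230 + A(0))/(3169 - 1308) = (230 + (3 + 55*0²))/(3169 - 1308) = (230 + (3 + 55*0))/1861 = (230 + (3 + 0))*(1/1861) = (230 + 3)*(1/1861) = 233*(1/1861) = 233/1861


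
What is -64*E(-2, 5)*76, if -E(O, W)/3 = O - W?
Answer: -102144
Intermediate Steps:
E(O, W) = -3*O + 3*W (E(O, W) = -3*(O - W) = -3*O + 3*W)
-64*E(-2, 5)*76 = -64*(-3*(-2) + 3*5)*76 = -64*(6 + 15)*76 = -64*21*76 = -1344*76 = -102144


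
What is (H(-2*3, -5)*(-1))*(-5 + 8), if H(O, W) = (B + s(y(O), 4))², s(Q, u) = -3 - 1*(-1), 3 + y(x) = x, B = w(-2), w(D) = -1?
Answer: -27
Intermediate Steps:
B = -1
y(x) = -3 + x
s(Q, u) = -2 (s(Q, u) = -3 + 1 = -2)
H(O, W) = 9 (H(O, W) = (-1 - 2)² = (-3)² = 9)
(H(-2*3, -5)*(-1))*(-5 + 8) = (9*(-1))*(-5 + 8) = -9*3 = -27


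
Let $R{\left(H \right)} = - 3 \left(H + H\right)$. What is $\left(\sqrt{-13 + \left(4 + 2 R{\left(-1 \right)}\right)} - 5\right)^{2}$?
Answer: $\left(5 - \sqrt{3}\right)^{2} \approx 10.679$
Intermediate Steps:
$R{\left(H \right)} = - 6 H$ ($R{\left(H \right)} = - 3 \cdot 2 H = - 6 H$)
$\left(\sqrt{-13 + \left(4 + 2 R{\left(-1 \right)}\right)} - 5\right)^{2} = \left(\sqrt{-13 + \left(4 + 2 \left(\left(-6\right) \left(-1\right)\right)\right)} - 5\right)^{2} = \left(\sqrt{-13 + \left(4 + 2 \cdot 6\right)} - 5\right)^{2} = \left(\sqrt{-13 + \left(4 + 12\right)} - 5\right)^{2} = \left(\sqrt{-13 + 16} - 5\right)^{2} = \left(\sqrt{3} - 5\right)^{2} = \left(-5 + \sqrt{3}\right)^{2}$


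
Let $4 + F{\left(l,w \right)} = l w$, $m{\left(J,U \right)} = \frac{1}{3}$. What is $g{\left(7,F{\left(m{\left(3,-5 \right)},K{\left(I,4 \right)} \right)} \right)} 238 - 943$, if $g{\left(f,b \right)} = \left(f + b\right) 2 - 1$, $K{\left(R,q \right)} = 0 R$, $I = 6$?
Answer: $247$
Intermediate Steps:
$m{\left(J,U \right)} = \frac{1}{3}$
$K{\left(R,q \right)} = 0$
$F{\left(l,w \right)} = -4 + l w$
$g{\left(f,b \right)} = -1 + 2 b + 2 f$ ($g{\left(f,b \right)} = \left(b + f\right) 2 - 1 = \left(2 b + 2 f\right) - 1 = -1 + 2 b + 2 f$)
$g{\left(7,F{\left(m{\left(3,-5 \right)},K{\left(I,4 \right)} \right)} \right)} 238 - 943 = \left(-1 + 2 \left(-4 + \frac{1}{3} \cdot 0\right) + 2 \cdot 7\right) 238 - 943 = \left(-1 + 2 \left(-4 + 0\right) + 14\right) 238 - 943 = \left(-1 + 2 \left(-4\right) + 14\right) 238 - 943 = \left(-1 - 8 + 14\right) 238 - 943 = 5 \cdot 238 - 943 = 1190 - 943 = 247$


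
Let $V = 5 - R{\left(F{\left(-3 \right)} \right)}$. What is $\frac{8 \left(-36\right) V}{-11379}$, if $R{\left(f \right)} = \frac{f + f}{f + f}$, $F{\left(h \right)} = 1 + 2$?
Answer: $\frac{384}{3793} \approx 0.10124$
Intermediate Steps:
$F{\left(h \right)} = 3$
$R{\left(f \right)} = 1$ ($R{\left(f \right)} = \frac{2 f}{2 f} = 2 f \frac{1}{2 f} = 1$)
$V = 4$ ($V = 5 - 1 = 4$)
$\frac{8 \left(-36\right) V}{-11379} = \frac{8 \left(-36\right) 4}{-11379} = \left(-288\right) 4 \left(- \frac{1}{11379}\right) = \left(-1152\right) \left(- \frac{1}{11379}\right) = \frac{384}{3793}$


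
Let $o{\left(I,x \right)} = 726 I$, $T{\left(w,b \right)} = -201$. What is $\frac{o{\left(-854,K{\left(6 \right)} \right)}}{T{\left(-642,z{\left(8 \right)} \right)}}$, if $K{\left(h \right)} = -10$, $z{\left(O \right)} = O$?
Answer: $\frac{206668}{67} \approx 3084.6$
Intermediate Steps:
$\frac{o{\left(-854,K{\left(6 \right)} \right)}}{T{\left(-642,z{\left(8 \right)} \right)}} = \frac{726 \left(-854\right)}{-201} = \left(-620004\right) \left(- \frac{1}{201}\right) = \frac{206668}{67}$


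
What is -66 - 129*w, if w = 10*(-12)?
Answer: 15414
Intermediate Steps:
w = -120
-66 - 129*w = -66 - 129*(-120) = -66 + 15480 = 15414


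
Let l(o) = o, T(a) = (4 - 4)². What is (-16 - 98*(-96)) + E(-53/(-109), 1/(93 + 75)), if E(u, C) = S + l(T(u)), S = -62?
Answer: 9330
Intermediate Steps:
T(a) = 0 (T(a) = 0² = 0)
E(u, C) = -62 (E(u, C) = -62 + 0 = -62)
(-16 - 98*(-96)) + E(-53/(-109), 1/(93 + 75)) = (-16 - 98*(-96)) - 62 = (-16 + 9408) - 62 = 9392 - 62 = 9330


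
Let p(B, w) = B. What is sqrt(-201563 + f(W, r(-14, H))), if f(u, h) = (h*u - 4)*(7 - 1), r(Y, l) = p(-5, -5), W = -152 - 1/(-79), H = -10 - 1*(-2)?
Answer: I*sqrt(1229647877)/79 ≈ 443.88*I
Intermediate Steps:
H = -8 (H = -10 + 2 = -8)
W = -12007/79 (W = -152 - 1*(-1/79) = -152 + 1/79 = -12007/79 ≈ -151.99)
r(Y, l) = -5
f(u, h) = -24 + 6*h*u (f(u, h) = (-4 + h*u)*6 = -24 + 6*h*u)
sqrt(-201563 + f(W, r(-14, H))) = sqrt(-201563 + (-24 + 6*(-5)*(-12007/79))) = sqrt(-201563 + (-24 + 360210/79)) = sqrt(-201563 + 358314/79) = sqrt(-15565163/79) = I*sqrt(1229647877)/79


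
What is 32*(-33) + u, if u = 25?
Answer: -1031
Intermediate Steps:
32*(-33) + u = 32*(-33) + 25 = -1056 + 25 = -1031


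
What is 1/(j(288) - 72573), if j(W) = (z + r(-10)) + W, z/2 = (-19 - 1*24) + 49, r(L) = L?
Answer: -1/72283 ≈ -1.3835e-5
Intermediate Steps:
z = 12 (z = 2*((-19 - 1*24) + 49) = 2*((-19 - 24) + 49) = 2*(-43 + 49) = 2*6 = 12)
j(W) = 2 + W (j(W) = (12 - 10) + W = 2 + W)
1/(j(288) - 72573) = 1/((2 + 288) - 72573) = 1/(290 - 72573) = 1/(-72283) = -1/72283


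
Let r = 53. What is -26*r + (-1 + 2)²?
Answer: -1377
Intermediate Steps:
-26*r + (-1 + 2)² = -26*53 + (-1 + 2)² = -1378 + 1² = -1378 + 1 = -1377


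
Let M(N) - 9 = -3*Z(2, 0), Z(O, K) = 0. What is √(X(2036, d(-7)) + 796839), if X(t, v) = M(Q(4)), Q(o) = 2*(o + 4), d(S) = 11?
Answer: 4*√49803 ≈ 892.66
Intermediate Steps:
Q(o) = 8 + 2*o (Q(o) = 2*(4 + o) = 8 + 2*o)
M(N) = 9 (M(N) = 9 - 3*0 = 9 + 0 = 9)
X(t, v) = 9
√(X(2036, d(-7)) + 796839) = √(9 + 796839) = √796848 = 4*√49803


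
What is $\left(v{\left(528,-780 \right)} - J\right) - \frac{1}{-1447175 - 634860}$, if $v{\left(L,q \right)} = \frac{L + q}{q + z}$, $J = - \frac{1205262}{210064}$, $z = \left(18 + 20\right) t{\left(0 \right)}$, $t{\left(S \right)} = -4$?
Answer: $\frac{306121711721821}{50952509927960} \approx 6.008$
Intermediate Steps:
$z = -152$ ($z = \left(18 + 20\right) \left(-4\right) = 38 \left(-4\right) = -152$)
$J = - \frac{602631}{105032}$ ($J = \left(-1205262\right) \frac{1}{210064} = - \frac{602631}{105032} \approx -5.7376$)
$v{\left(L,q \right)} = \frac{L + q}{-152 + q}$ ($v{\left(L,q \right)} = \frac{L + q}{q - 152} = \frac{L + q}{-152 + q}$)
$\left(v{\left(528,-780 \right)} - J\right) - \frac{1}{-1447175 - 634860} = \left(\frac{528 - 780}{-152 - 780} - - \frac{602631}{105032}\right) - \frac{1}{-1447175 - 634860} = \left(\frac{1}{-932} \left(-252\right) + \frac{602631}{105032}\right) - \frac{1}{-2082035} = \left(\left(- \frac{1}{932}\right) \left(-252\right) + \frac{602631}{105032}\right) - - \frac{1}{2082035} = \left(\frac{63}{233} + \frac{602631}{105032}\right) + \frac{1}{2082035} = \frac{147030039}{24472456} + \frac{1}{2082035} = \frac{306121711721821}{50952509927960}$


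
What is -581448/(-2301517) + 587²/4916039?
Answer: 3651452455645/11314347331163 ≈ 0.32273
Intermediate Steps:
-581448/(-2301517) + 587²/4916039 = -581448*(-1/2301517) + 344569*(1/4916039) = 581448/2301517 + 344569/4916039 = 3651452455645/11314347331163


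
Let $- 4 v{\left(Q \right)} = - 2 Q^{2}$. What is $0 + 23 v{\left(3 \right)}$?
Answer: $\frac{207}{2} \approx 103.5$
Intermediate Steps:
$v{\left(Q \right)} = \frac{Q^{2}}{2}$ ($v{\left(Q \right)} = - \frac{\left(-2\right) Q^{2}}{4} = \frac{Q^{2}}{2}$)
$0 + 23 v{\left(3 \right)} = 0 + 23 \frac{3^{2}}{2} = 0 + 23 \cdot \frac{1}{2} \cdot 9 = 0 + 23 \cdot \frac{9}{2} = 0 + \frac{207}{2} = \frac{207}{2}$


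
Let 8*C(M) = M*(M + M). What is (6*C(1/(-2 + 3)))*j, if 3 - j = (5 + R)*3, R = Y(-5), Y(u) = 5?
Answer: -81/2 ≈ -40.500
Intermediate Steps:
R = 5
C(M) = M**2/4 (C(M) = (M*(M + M))/8 = (M*(2*M))/8 = (2*M**2)/8 = M**2/4)
j = -27 (j = 3 - (5 + 5)*3 = 3 - 10*3 = 3 - 1*30 = 3 - 30 = -27)
(6*C(1/(-2 + 3)))*j = (6*((1/(-2 + 3))**2/4))*(-27) = (6*((1/1)**2/4))*(-27) = (6*((1/4)*1**2))*(-27) = (6*((1/4)*1))*(-27) = (6*(1/4))*(-27) = (3/2)*(-27) = -81/2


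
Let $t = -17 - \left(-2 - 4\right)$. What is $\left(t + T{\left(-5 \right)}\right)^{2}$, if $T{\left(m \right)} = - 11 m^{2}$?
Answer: $81796$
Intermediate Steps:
$t = -11$ ($t = -17 - \left(-2 - 4\right) = -17 - -6 = -17 + 6 = -11$)
$\left(t + T{\left(-5 \right)}\right)^{2} = \left(-11 - 11 \left(-5\right)^{2}\right)^{2} = \left(-11 - 275\right)^{2} = \left(-286\right)^{2} = 81796$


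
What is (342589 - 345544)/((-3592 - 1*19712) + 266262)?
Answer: -985/80986 ≈ -0.012163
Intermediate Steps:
(342589 - 345544)/((-3592 - 1*19712) + 266262) = -2955/((-3592 - 19712) + 266262) = -2955/(-23304 + 266262) = -2955/242958 = -2955*1/242958 = -985/80986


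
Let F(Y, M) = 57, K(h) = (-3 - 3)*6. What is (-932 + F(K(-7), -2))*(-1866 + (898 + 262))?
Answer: 617750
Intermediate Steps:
K(h) = -36 (K(h) = -6*6 = -36)
(-932 + F(K(-7), -2))*(-1866 + (898 + 262)) = (-932 + 57)*(-1866 + (898 + 262)) = -875*(-1866 + 1160) = -875*(-706) = 617750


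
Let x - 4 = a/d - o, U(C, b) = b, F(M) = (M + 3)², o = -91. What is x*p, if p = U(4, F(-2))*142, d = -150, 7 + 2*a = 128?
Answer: 2014909/150 ≈ 13433.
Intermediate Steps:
a = 121/2 (a = -7/2 + (½)*128 = -7/2 + 64 = 121/2 ≈ 60.500)
F(M) = (3 + M)²
x = 28379/300 (x = 4 + ((121/2)/(-150) - 1*(-91)) = 4 + ((121/2)*(-1/150) + 91) = 4 + (-121/300 + 91) = 4 + 27179/300 = 28379/300 ≈ 94.597)
p = 142 (p = (3 - 2)²*142 = 1²*142 = 1*142 = 142)
x*p = (28379/300)*142 = 2014909/150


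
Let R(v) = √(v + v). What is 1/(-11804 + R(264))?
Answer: -2951/34833472 - √33/34833472 ≈ -8.4882e-5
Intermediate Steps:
R(v) = √2*√v (R(v) = √(2*v) = √2*√v)
1/(-11804 + R(264)) = 1/(-11804 + √2*√264) = 1/(-11804 + √2*(2*√66)) = 1/(-11804 + 4*√33)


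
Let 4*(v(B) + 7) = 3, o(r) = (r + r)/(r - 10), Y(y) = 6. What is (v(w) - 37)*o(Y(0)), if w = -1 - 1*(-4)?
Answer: 519/4 ≈ 129.75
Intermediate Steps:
o(r) = 2*r/(-10 + r) (o(r) = (2*r)/(-10 + r) = 2*r/(-10 + r))
w = 3 (w = -1 + 4 = 3)
v(B) = -25/4 (v(B) = -7 + (¼)*3 = -7 + ¾ = -25/4)
(v(w) - 37)*o(Y(0)) = (-25/4 - 37)*(2*6/(-10 + 6)) = -173*6/(2*(-4)) = -173*6*(-1)/(2*4) = -173/4*(-3) = 519/4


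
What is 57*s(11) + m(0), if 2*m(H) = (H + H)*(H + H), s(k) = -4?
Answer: -228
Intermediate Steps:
m(H) = 2*H**2 (m(H) = ((H + H)*(H + H))/2 = ((2*H)*(2*H))/2 = (4*H**2)/2 = 2*H**2)
57*s(11) + m(0) = 57*(-4) + 2*0**2 = -228 + 2*0 = -228 + 0 = -228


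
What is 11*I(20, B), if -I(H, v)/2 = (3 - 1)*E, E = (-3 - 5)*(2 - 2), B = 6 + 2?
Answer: 0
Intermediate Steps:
B = 8
E = 0 (E = -8*0 = 0)
I(H, v) = 0 (I(H, v) = -2*(3 - 1)*0 = -4*0 = -2*0 = 0)
11*I(20, B) = 11*0 = 0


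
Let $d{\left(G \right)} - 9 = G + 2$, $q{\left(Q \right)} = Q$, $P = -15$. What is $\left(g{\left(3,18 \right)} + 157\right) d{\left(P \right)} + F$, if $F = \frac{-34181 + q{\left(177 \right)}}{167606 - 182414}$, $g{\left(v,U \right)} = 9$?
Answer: $- \frac{2449627}{3702} \approx -661.7$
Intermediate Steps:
$d{\left(G \right)} = 11 + G$ ($d{\left(G \right)} = 9 + \left(G + 2\right) = 9 + \left(2 + G\right) = 11 + G$)
$F = \frac{8501}{3702}$ ($F = \frac{-34181 + 177}{167606 - 182414} = - \frac{34004}{-14808} = \left(-34004\right) \left(- \frac{1}{14808}\right) = \frac{8501}{3702} \approx 2.2963$)
$\left(g{\left(3,18 \right)} + 157\right) d{\left(P \right)} + F = \left(9 + 157\right) \left(11 - 15\right) + \frac{8501}{3702} = 166 \left(-4\right) + \frac{8501}{3702} = -664 + \frac{8501}{3702} = - \frac{2449627}{3702}$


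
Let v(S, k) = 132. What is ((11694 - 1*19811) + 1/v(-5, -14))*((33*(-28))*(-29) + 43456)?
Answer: -18817753409/33 ≈ -5.7023e+8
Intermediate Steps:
((11694 - 1*19811) + 1/v(-5, -14))*((33*(-28))*(-29) + 43456) = ((11694 - 1*19811) + 1/132)*((33*(-28))*(-29) + 43456) = ((11694 - 19811) + 1/132)*(-924*(-29) + 43456) = (-8117 + 1/132)*(26796 + 43456) = -1071443/132*70252 = -18817753409/33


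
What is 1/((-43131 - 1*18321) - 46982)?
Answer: -1/108434 ≈ -9.2222e-6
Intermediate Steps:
1/((-43131 - 1*18321) - 46982) = 1/((-43131 - 18321) - 46982) = 1/(-61452 - 46982) = 1/(-108434) = -1/108434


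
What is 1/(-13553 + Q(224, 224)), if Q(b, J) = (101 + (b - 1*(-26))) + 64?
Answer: -1/13138 ≈ -7.6115e-5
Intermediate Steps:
Q(b, J) = 191 + b (Q(b, J) = (101 + (b + 26)) + 64 = (101 + (26 + b)) + 64 = (127 + b) + 64 = 191 + b)
1/(-13553 + Q(224, 224)) = 1/(-13553 + (191 + 224)) = 1/(-13553 + 415) = 1/(-13138) = -1/13138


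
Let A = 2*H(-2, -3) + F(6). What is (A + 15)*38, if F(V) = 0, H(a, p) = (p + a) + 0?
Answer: 190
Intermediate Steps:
H(a, p) = a + p (H(a, p) = (a + p) + 0 = a + p)
A = -10 (A = 2*(-2 - 3) + 0 = 2*(-5) + 0 = -10 + 0 = -10)
(A + 15)*38 = (-10 + 15)*38 = 5*38 = 190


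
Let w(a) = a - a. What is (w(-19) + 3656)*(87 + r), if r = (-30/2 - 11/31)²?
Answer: 1134029048/961 ≈ 1.1801e+6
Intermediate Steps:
w(a) = 0
r = 226576/961 (r = (-30*½ - 11*1/31)² = (-15 - 11/31)² = (-476/31)² = 226576/961 ≈ 235.77)
(w(-19) + 3656)*(87 + r) = (0 + 3656)*(87 + 226576/961) = 3656*(310183/961) = 1134029048/961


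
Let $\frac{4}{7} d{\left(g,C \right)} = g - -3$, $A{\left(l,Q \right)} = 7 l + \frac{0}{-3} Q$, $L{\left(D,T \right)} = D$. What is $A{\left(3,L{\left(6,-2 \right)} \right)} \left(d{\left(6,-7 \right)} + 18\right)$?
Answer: $\frac{2835}{4} \approx 708.75$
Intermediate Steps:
$A{\left(l,Q \right)} = 7 l$ ($A{\left(l,Q \right)} = 7 l + 0 \left(- \frac{1}{3}\right) Q = 7 l + 0 Q = 7 l + 0 = 7 l$)
$d{\left(g,C \right)} = \frac{21}{4} + \frac{7 g}{4}$ ($d{\left(g,C \right)} = \frac{7 \left(g - -3\right)}{4} = \frac{7 \left(g + 3\right)}{4} = \frac{7 \left(3 + g\right)}{4} = \frac{21}{4} + \frac{7 g}{4}$)
$A{\left(3,L{\left(6,-2 \right)} \right)} \left(d{\left(6,-7 \right)} + 18\right) = 7 \cdot 3 \left(\left(\frac{21}{4} + \frac{7}{4} \cdot 6\right) + 18\right) = 21 \left(\left(\frac{21}{4} + \frac{21}{2}\right) + 18\right) = 21 \left(\frac{63}{4} + 18\right) = 21 \cdot \frac{135}{4} = \frac{2835}{4}$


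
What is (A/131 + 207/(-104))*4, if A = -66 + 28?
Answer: -31069/3406 ≈ -9.1218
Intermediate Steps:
A = -38
(A/131 + 207/(-104))*4 = (-38/131 + 207/(-104))*4 = (-38*1/131 + 207*(-1/104))*4 = (-38/131 - 207/104)*4 = -31069/13624*4 = -31069/3406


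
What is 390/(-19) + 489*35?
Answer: 324795/19 ≈ 17094.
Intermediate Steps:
390/(-19) + 489*35 = 390*(-1/19) + 17115 = -390/19 + 17115 = 324795/19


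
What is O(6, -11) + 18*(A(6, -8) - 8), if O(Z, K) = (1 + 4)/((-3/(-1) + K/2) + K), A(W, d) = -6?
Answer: -6814/27 ≈ -252.37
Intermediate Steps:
O(Z, K) = 5/(3 + 3*K/2) (O(Z, K) = 5/((-3*(-1) + K*(½)) + K) = 5/((3 + K/2) + K) = 5/(3 + 3*K/2))
O(6, -11) + 18*(A(6, -8) - 8) = 10/(3*(2 - 11)) + 18*(-6 - 8) = (10/3)/(-9) + 18*(-14) = (10/3)*(-⅑) - 252 = -10/27 - 252 = -6814/27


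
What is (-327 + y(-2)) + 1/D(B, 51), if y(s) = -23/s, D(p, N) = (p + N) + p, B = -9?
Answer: -20821/66 ≈ -315.47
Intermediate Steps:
D(p, N) = N + 2*p (D(p, N) = (N + p) + p = N + 2*p)
(-327 + y(-2)) + 1/D(B, 51) = (-327 - 23/(-2)) + 1/(51 + 2*(-9)) = (-327 - 23*(-1/2)) + 1/(51 - 18) = (-327 + 23/2) + 1/33 = -631/2 + 1/33 = -20821/66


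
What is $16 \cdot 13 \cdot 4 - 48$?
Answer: $784$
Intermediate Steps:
$16 \cdot 13 \cdot 4 - 48 = 16 \cdot 52 - 48 = 832 - 48 = 784$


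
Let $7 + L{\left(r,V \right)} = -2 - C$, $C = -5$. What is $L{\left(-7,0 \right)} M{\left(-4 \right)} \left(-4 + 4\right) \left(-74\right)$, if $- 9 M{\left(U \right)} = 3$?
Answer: $0$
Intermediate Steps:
$M{\left(U \right)} = - \frac{1}{3}$ ($M{\left(U \right)} = \left(- \frac{1}{9}\right) 3 = - \frac{1}{3}$)
$L{\left(r,V \right)} = -4$ ($L{\left(r,V \right)} = -7 - -3 = -7 + \left(-2 + 5\right) = -7 + 3 = -4$)
$L{\left(-7,0 \right)} M{\left(-4 \right)} \left(-4 + 4\right) \left(-74\right) = - 4 \left(- \frac{-4 + 4}{3}\right) \left(-74\right) = - 4 \left(\left(- \frac{1}{3}\right) 0\right) \left(-74\right) = \left(-4\right) 0 \left(-74\right) = 0 \left(-74\right) = 0$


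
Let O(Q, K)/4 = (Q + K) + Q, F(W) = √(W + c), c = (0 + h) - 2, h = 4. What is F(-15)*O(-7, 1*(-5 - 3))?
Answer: -88*I*√13 ≈ -317.29*I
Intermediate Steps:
c = 2 (c = (0 + 4) - 2 = 4 - 2 = 2)
F(W) = √(2 + W) (F(W) = √(W + 2) = √(2 + W))
O(Q, K) = 4*K + 8*Q (O(Q, K) = 4*((Q + K) + Q) = 4*((K + Q) + Q) = 4*(K + 2*Q) = 4*K + 8*Q)
F(-15)*O(-7, 1*(-5 - 3)) = √(2 - 15)*(4*(1*(-5 - 3)) + 8*(-7)) = √(-13)*(4*(1*(-8)) - 56) = (I*√13)*(4*(-8) - 56) = (I*√13)*(-32 - 56) = (I*√13)*(-88) = -88*I*√13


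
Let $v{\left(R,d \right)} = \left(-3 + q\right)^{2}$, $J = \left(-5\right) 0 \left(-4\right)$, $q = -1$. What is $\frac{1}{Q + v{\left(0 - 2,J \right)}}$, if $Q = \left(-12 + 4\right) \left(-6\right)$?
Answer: $\frac{1}{64} \approx 0.015625$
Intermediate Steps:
$J = 0$ ($J = 0 \left(-4\right) = 0$)
$v{\left(R,d \right)} = 16$ ($v{\left(R,d \right)} = \left(-3 - 1\right)^{2} = \left(-4\right)^{2} = 16$)
$Q = 48$ ($Q = \left(-8\right) \left(-6\right) = 48$)
$\frac{1}{Q + v{\left(0 - 2,J \right)}} = \frac{1}{48 + 16} = \frac{1}{64}$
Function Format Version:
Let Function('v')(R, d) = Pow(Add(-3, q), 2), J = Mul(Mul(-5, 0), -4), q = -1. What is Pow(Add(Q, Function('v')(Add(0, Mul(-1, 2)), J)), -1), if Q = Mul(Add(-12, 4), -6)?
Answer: Rational(1, 64) ≈ 0.015625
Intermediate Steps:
J = 0 (J = Mul(0, -4) = 0)
Function('v')(R, d) = 16 (Function('v')(R, d) = Pow(Add(-3, -1), 2) = Pow(-4, 2) = 16)
Q = 48 (Q = Mul(-8, -6) = 48)
Pow(Add(Q, Function('v')(Add(0, Mul(-1, 2)), J)), -1) = Pow(Add(48, 16), -1) = Pow(64, -1) = Rational(1, 64)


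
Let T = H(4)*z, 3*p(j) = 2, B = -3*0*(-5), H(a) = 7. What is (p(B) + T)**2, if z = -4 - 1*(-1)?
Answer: 3721/9 ≈ 413.44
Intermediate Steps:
z = -3 (z = -4 + 1 = -3)
B = 0 (B = 0*(-5) = 0)
p(j) = 2/3 (p(j) = (1/3)*2 = 2/3)
T = -21 (T = 7*(-3) = -21)
(p(B) + T)**2 = (2/3 - 21)**2 = (-61/3)**2 = 3721/9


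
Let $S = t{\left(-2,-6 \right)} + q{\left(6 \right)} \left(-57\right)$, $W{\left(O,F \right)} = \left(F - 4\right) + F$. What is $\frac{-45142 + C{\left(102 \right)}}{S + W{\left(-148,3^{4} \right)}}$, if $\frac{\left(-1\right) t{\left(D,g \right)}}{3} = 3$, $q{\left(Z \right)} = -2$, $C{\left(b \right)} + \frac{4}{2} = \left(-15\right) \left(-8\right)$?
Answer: $- \frac{45024}{263} \approx -171.19$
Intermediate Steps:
$C{\left(b \right)} = 118$ ($C{\left(b \right)} = -2 - -120 = -2 + 120 = 118$)
$t{\left(D,g \right)} = -9$ ($t{\left(D,g \right)} = \left(-3\right) 3 = -9$)
$W{\left(O,F \right)} = -4 + 2 F$ ($W{\left(O,F \right)} = \left(-4 + F\right) + F = -4 + 2 F$)
$S = 105$ ($S = -9 - -114 = -9 + 114 = 105$)
$\frac{-45142 + C{\left(102 \right)}}{S + W{\left(-148,3^{4} \right)}} = \frac{-45142 + 118}{105 - \left(4 - 2 \cdot 3^{4}\right)} = - \frac{45024}{105 + \left(-4 + 2 \cdot 81\right)} = - \frac{45024}{105 + \left(-4 + 162\right)} = - \frac{45024}{105 + 158} = - \frac{45024}{263}$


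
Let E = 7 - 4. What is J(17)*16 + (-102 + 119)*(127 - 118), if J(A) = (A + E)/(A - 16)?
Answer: 473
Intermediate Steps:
E = 3
J(A) = (3 + A)/(-16 + A) (J(A) = (A + 3)/(A - 16) = (3 + A)/(-16 + A))
J(17)*16 + (-102 + 119)*(127 - 118) = ((3 + 17)/(-16 + 17))*16 + (-102 + 119)*(127 - 118) = (20/1)*16 + 17*9 = (1*20)*16 + 153 = 20*16 + 153 = 320 + 153 = 473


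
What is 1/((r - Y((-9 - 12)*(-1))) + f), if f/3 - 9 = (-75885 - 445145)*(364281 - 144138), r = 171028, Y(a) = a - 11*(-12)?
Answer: -1/344103150968 ≈ -2.9061e-12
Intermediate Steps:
Y(a) = 132 + a (Y(a) = a + 132 = 132 + a)
f = -344103321843 (f = 27 + 3*((-75885 - 445145)*(364281 - 144138)) = 27 + 3*(-521030*220143) = 27 + 3*(-114701107290) = 27 - 344103321870 = -344103321843)
1/((r - Y((-9 - 12)*(-1))) + f) = 1/((171028 - (132 + (-9 - 12)*(-1))) - 344103321843) = 1/((171028 - (132 - 21*(-1))) - 344103321843) = 1/((171028 - (132 + 21)) - 344103321843) = 1/((171028 - 1*153) - 344103321843) = 1/((171028 - 153) - 344103321843) = 1/(170875 - 344103321843) = 1/(-344103150968) = -1/344103150968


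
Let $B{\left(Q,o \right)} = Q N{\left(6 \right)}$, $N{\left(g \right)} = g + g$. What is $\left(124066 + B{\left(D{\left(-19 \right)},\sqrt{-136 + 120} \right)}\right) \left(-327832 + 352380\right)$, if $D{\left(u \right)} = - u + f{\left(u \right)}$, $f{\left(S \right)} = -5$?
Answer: $3049696232$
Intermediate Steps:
$N{\left(g \right)} = 2 g$
$D{\left(u \right)} = -5 - u$ ($D{\left(u \right)} = - u - 5 = -5 - u$)
$B{\left(Q,o \right)} = 12 Q$ ($B{\left(Q,o \right)} = Q 2 \cdot 6 = Q 12 = 12 Q$)
$\left(124066 + B{\left(D{\left(-19 \right)},\sqrt{-136 + 120} \right)}\right) \left(-327832 + 352380\right) = \left(124066 + 12 \left(-5 - -19\right)\right) \left(-327832 + 352380\right) = \left(124066 + 12 \left(-5 + 19\right)\right) 24548 = \left(124066 + 12 \cdot 14\right) 24548 = \left(124066 + 168\right) 24548 = 124234 \cdot 24548 = 3049696232$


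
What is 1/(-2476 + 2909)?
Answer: 1/433 ≈ 0.0023095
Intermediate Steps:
1/(-2476 + 2909) = 1/433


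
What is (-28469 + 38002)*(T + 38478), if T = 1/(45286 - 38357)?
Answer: 2541631862579/6929 ≈ 3.6681e+8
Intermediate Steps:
T = 1/6929 ≈ 0.00014432
(-28469 + 38002)*(T + 38478) = (-28469 + 38002)*(1/6929 + 38478) = 9533*(266614063/6929) = 2541631862579/6929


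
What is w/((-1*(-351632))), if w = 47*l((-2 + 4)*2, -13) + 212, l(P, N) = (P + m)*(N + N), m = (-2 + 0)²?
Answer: -2391/87908 ≈ -0.027199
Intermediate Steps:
m = 4 (m = (-2)² = 4)
l(P, N) = 2*N*(4 + P) (l(P, N) = (P + 4)*(N + N) = (4 + P)*(2*N) = 2*N*(4 + P))
w = -9564 (w = 47*(2*(-13)*(4 + (-2 + 4)*2)) + 212 = 47*(2*(-13)*(4 + 2*2)) + 212 = 47*(2*(-13)*(4 + 4)) + 212 = 47*(2*(-13)*8) + 212 = 47*(-208) + 212 = -9776 + 212 = -9564)
w/((-1*(-351632))) = -9564/((-1*(-351632))) = -9564/351632 = -9564*1/351632 = -2391/87908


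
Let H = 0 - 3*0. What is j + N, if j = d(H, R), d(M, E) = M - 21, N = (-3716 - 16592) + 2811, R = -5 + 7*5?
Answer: -17518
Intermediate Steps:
R = 30 (R = -5 + 35 = 30)
H = 0 (H = 0 + 0 = 0)
N = -17497 (N = -20308 + 2811 = -17497)
d(M, E) = -21 + M
j = -21 (j = -21 + 0 = -21)
j + N = -21 - 17497 = -17518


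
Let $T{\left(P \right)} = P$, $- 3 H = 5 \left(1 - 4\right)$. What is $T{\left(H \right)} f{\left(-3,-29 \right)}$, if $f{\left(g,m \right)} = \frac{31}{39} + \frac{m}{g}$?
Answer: $\frac{680}{13} \approx 52.308$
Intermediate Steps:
$H = 5$ ($H = - \frac{5 \left(1 - 4\right)}{3} = - \frac{5 \left(-3\right)}{3} = \left(- \frac{1}{3}\right) \left(-15\right) = 5$)
$f{\left(g,m \right)} = \frac{31}{39} + \frac{m}{g}$ ($f{\left(g,m \right)} = 31 \cdot \frac{1}{39} + \frac{m}{g} = \frac{31}{39} + \frac{m}{g}$)
$T{\left(H \right)} f{\left(-3,-29 \right)} = 5 \left(\frac{31}{39} - \frac{29}{-3}\right) = 5 \left(\frac{31}{39} - - \frac{29}{3}\right) = 5 \left(\frac{31}{39} + \frac{29}{3}\right) = 5 \cdot \frac{136}{13} = \frac{680}{13}$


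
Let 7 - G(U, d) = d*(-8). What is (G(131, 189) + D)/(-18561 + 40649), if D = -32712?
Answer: -31193/22088 ≈ -1.4122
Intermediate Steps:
G(U, d) = 7 + 8*d (G(U, d) = 7 - d*(-8) = 7 - (-8)*d = 7 + 8*d)
(G(131, 189) + D)/(-18561 + 40649) = ((7 + 8*189) - 32712)/(-18561 + 40649) = ((7 + 1512) - 32712)/22088 = (1519 - 32712)*(1/22088) = -31193*1/22088 = -31193/22088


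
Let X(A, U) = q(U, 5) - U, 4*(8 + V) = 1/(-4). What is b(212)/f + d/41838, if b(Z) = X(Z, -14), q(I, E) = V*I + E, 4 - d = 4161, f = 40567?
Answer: -652478531/6788968584 ≈ -0.096109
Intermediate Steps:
V = -129/16 (V = -8 + (1/4)/(-4) = -8 + (1/4)*(-1/4) = -8 - 1/16 = -129/16 ≈ -8.0625)
d = -4157 (d = 4 - 1*4161 = 4 - 4161 = -4157)
q(I, E) = E - 129*I/16 (q(I, E) = -129*I/16 + E = E - 129*I/16)
X(A, U) = 5 - 145*U/16 (X(A, U) = (5 - 129*U/16) - U = 5 - 145*U/16)
b(Z) = 1055/8 (b(Z) = 5 - 145/16*(-14) = 5 + 1015/8 = 1055/8)
b(212)/f + d/41838 = (1055/8)/40567 - 4157/41838 = (1055/8)*(1/40567) - 4157*1/41838 = 1055/324536 - 4157/41838 = -652478531/6788968584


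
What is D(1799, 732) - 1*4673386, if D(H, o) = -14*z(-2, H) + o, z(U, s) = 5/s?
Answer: -1200872088/257 ≈ -4.6727e+6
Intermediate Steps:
D(H, o) = o - 70/H (D(H, o) = -70/H + o = o - 70/H)
D(1799, 732) - 1*4673386 = (732 - 70/1799) - 1*4673386 = (732 - 70*1/1799) - 4673386 = (732 - 10/257) - 4673386 = 188114/257 - 4673386 = -1200872088/257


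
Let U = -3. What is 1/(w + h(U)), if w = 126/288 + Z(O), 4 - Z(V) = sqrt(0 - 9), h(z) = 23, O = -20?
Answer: 7024/195025 + 768*I/195025 ≈ 0.036016 + 0.003938*I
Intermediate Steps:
Z(V) = 4 - 3*I (Z(V) = 4 - sqrt(0 - 9) = 4 - sqrt(-9) = 4 - 3*I)
w = 71/16 - 3*I (w = 126/288 + (4 - 3*I) = 126*(1/288) + (4 - 3*I) = 7/16 + (4 - 3*I) = 71/16 - 3*I ≈ 4.4375 - 3.0*I)
1/(w + h(U)) = 1/((71/16 - 3*I) + 23) = 1/(439/16 - 3*I) = 256*(439/16 + 3*I)/195025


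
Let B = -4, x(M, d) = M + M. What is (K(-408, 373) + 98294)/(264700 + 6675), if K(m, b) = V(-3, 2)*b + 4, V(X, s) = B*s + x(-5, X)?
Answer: 91584/271375 ≈ 0.33748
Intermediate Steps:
x(M, d) = 2*M
V(X, s) = -10 - 4*s (V(X, s) = -4*s + 2*(-5) = -4*s - 10 = -10 - 4*s)
K(m, b) = 4 - 18*b (K(m, b) = (-10 - 4*2)*b + 4 = (-10 - 8)*b + 4 = -18*b + 4 = 4 - 18*b)
(K(-408, 373) + 98294)/(264700 + 6675) = ((4 - 18*373) + 98294)/(264700 + 6675) = ((4 - 6714) + 98294)/271375 = (-6710 + 98294)*(1/271375) = 91584*(1/271375) = 91584/271375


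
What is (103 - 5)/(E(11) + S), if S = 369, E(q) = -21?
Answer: 49/174 ≈ 0.28161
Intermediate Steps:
(103 - 5)/(E(11) + S) = (103 - 5)/(-21 + 369) = 98/348 = 98*(1/348) = 49/174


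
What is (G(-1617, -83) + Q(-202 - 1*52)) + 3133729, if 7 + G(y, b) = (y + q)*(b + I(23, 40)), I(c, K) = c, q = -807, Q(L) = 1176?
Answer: 3280338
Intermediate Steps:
G(y, b) = -7 + (-807 + y)*(23 + b) (G(y, b) = -7 + (y - 807)*(b + 23) = -7 + (-807 + y)*(23 + b))
(G(-1617, -83) + Q(-202 - 1*52)) + 3133729 = ((-18568 - 807*(-83) + 23*(-1617) - 83*(-1617)) + 1176) + 3133729 = ((-18568 + 66981 - 37191 + 134211) + 1176) + 3133729 = (145433 + 1176) + 3133729 = 146609 + 3133729 = 3280338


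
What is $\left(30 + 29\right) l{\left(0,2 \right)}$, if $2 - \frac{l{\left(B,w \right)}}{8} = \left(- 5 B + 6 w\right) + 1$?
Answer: $-5192$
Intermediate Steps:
$l{\left(B,w \right)} = 8 - 48 w + 40 B$ ($l{\left(B,w \right)} = 16 - 8 \left(\left(- 5 B + 6 w\right) + 1\right) = 16 - 8 \left(1 - 5 B + 6 w\right) = 16 - \left(8 - 40 B + 48 w\right) = 8 - 48 w + 40 B$)
$\left(30 + 29\right) l{\left(0,2 \right)} = \left(30 + 29\right) \left(8 - 96 + 40 \cdot 0\right) = 59 \left(8 - 96 + 0\right) = 59 \left(-88\right) = -5192$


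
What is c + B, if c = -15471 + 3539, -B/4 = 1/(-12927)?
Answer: -154244960/12927 ≈ -11932.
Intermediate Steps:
B = 4/12927 (B = -4/(-12927) = -4*(-1/12927) = 4/12927 ≈ 0.00030943)
c = -11932
c + B = -11932 + 4/12927 = -154244960/12927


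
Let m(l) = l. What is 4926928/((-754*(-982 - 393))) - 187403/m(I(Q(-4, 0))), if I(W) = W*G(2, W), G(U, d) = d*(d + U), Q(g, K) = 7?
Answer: -96058642501/228603375 ≈ -420.20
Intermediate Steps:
G(U, d) = d*(U + d)
I(W) = W**2*(2 + W) (I(W) = W*(W*(2 + W)) = W**2*(2 + W))
4926928/((-754*(-982 - 393))) - 187403/m(I(Q(-4, 0))) = 4926928/((-754*(-982 - 393))) - 187403*1/(49*(2 + 7)) = 4926928/((-754*(-1375))) - 187403/(49*9) = 4926928/1036750 - 187403/441 = 4926928*(1/1036750) - 187403*1/441 = 2463464/518375 - 187403/441 = -96058642501/228603375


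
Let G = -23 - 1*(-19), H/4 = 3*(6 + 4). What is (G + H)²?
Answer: 13456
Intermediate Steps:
H = 120 (H = 4*(3*(6 + 4)) = 4*(3*10) = 4*30 = 120)
G = -4 (G = -23 + 19 = -4)
(G + H)² = (-4 + 120)² = 116² = 13456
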